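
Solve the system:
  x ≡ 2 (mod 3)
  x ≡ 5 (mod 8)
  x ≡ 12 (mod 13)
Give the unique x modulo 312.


Moduli 3, 8, 13 are pairwise coprime; by CRT there is a unique solution modulo M = 3 · 8 · 13 = 312.
Solve pairwise, accumulating the modulus:
  Start with x ≡ 2 (mod 3).
  Combine with x ≡ 5 (mod 8): since gcd(3, 8) = 1, we get a unique residue mod 24.
    Write x = 2 + 3·t and substitute into x ≡ 5 (mod 8): 3·t ≡ 5 − 2 = 3 (mod 8).
    The inverse of 3 mod 8 is 3 (since 3·3 = 9 = 1·8 + 1), so t ≡ 3·3 = 9 ≡ 1 (mod 8).
    Then x = 2 + 3·1 = 5, valid modulo lcm(3, 8) = 24: x ≡ 5 (mod 24).
  Combine with x ≡ 12 (mod 13): since gcd(24, 13) = 1, we get a unique residue mod 312.
    Write x = 5 + 24·t and substitute into x ≡ 12 (mod 13): 24·t ≡ 12 − 5 = 7 (mod 13).
    Reduce coefficients mod 13: 11·t ≡ 7 (mod 13).
    The inverse of 11 mod 13 is 6 (since 11·6 = 66 = 5·13 + 1), so t ≡ 6·7 = 42 ≡ 3 (mod 13).
    Then x = 5 + 24·3 = 77, valid modulo lcm(24, 13) = 312: x ≡ 77 (mod 312).
Verify: 77 mod 3 = 2 ✓, 77 mod 8 = 5 ✓, 77 mod 13 = 12 ✓.

x ≡ 77 (mod 312).


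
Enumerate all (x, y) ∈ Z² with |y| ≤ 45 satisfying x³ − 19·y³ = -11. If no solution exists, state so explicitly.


The equation is x³ - 19y³ = -11. For fixed y, x³ = 19·y³ − 11, so a solution requires the RHS to be a perfect cube.
Strategy: iterate y from -45 to 45, compute RHS = 19·y³ − 11, and check whether it is a (positive or negative) perfect cube.
Check small values of y:
  y = 0: RHS = -11 is not a perfect cube.
  y = 1: RHS = 8 = (2)³ ⇒ x = 2 works.
  y = -1: RHS = -30 is not a perfect cube.
  y = 2: RHS = 141 is not a perfect cube.
  y = -2: RHS = -163 is not a perfect cube.
  y = 3: RHS = 502 is not a perfect cube.
  y = -3: RHS = -524 is not a perfect cube.
Continuing the search up to |y| = 45 finds no further solutions beyond those listed.
Collected solutions: (2, 1).

Solutions (with |y| ≤ 45): (2, 1).


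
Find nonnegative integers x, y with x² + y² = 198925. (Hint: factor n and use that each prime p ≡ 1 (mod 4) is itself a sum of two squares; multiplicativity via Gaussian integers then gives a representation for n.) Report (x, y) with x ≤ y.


Step 1: Factor n = 198925 = 5^2 · 73 · 109.
Step 2: Check the mod-4 condition on each prime factor: 5 ≡ 1 (mod 4), exponent 2; 73 ≡ 1 (mod 4), exponent 1; 109 ≡ 1 (mod 4), exponent 1.
All primes ≡ 3 (mod 4) appear to even exponent (or don't appear), so by the two-squares theorem n IS expressible as a sum of two squares.
Step 3: Build a representation. Group n = k² · m with k = 5 and m = 73 · 109 = 7957 (a product of primes ≡ 1 (mod 4)); a representation of m scales to one of n via (k·x)² + (k·y)² = k²(x² + y²). Each prime p ≡ 1 (mod 4) is itself a sum of two squares; find a² by testing p − a² for a perfect square:
  73: 73 − 1² = 72, 73 − 2² = 69, 73 − 3² = 64 = 8² ⇒ 73 = 3² + 8².
  109: 109 − 1² = 108, 109 − 2² = 105, 109 − 3² = 100 = 10² ⇒ 109 = 3² + 10².
  Combine using the Brahmagupta–Fibonacci identity (a² + b²)(c² + d²) = (ac − bd)² + (ad + bc)² = (ac + bd)² + (ad − bc)²:
  73 · 109 = 7957: from (3² + 8²)(3² + 10²), take (3·3 − 8·10, 3·10 + 8·3) = (9 − 80, 30 + 24) = (-71, 54); dropping signs (only squares matter) gives (71, 54); check 71² + 54² = 5041 + 2916 = 7957 ✓.
  Scale by k = 5: (5·71, 5·54) = (355, 270).
Step 4: Order so x ≤ y and verify: 270² + 355² = 72900 + 126025 = 198925 = n. ✓

n = 198925 = 270² + 355² (one valid representation with x ≤ y).


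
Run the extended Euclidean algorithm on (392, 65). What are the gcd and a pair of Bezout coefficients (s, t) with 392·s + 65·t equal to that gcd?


Euclidean algorithm on (392, 65) — divide until remainder is 0:
  392 = 6 · 65 + 2
  65 = 32 · 2 + 1
  2 = 2 · 1 + 0
gcd(392, 65) = 1.
Track Bezout coefficients alongside the remainders: start with r₀ = 392 = a·1 + b·0 (s = 1, t = 0) and r₁ = 65 = a·0 + b·1 (s = 0, t = 1); each new remainder r_{k+1} = r_{k-1} − q_k·r_k inherits s_{k+1} = s_{k-1} − q_k·s_k, t_{k+1} = t_{k-1} − q_k·t_k, so r_k = a·s_k + b·t_k at every step:
  q = 6: r = 2, s = 1 − 6·0 = 1, t = 0 − 6·1 = -6  (check: 392·1 + 65·(-6) = 2)
  q = 32: r = 1, s = 0 − 32·1 = -32, t = 1 − 32·(-6) = 193  (check: 392·(-32) + 65·193 = 1)
The row with r = 1 (the gcd) gives the Bezout coefficients s = -32, t = 193.
Result: 392 · (-32) + 65 · (193) = 1.

gcd(392, 65) = 1; s = -32, t = 193 (check: 392·(-32) + 65·193 = 1).


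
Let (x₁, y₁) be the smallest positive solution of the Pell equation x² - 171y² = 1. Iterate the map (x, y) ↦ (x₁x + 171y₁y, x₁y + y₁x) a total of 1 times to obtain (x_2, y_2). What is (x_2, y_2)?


Step 1: Find the fundamental solution (x₁, y₁) of x² - 171y² = 1.
  Expand √171 as a continued fraction. a₀ = ⌊√171⌋ = 13; iterate m_{k+1} = d_k·a_k − m_k, d_{k+1} = (171 − m_{k+1}²)/d_k, a_{k+1} = ⌊(a₀ + m_{k+1})/d_{k+1}⌋ (starting m₀ = 0, d₀ = 1), with convergents p_k = a_k·p_{k-1} + p_{k-2}, q_k = a_k·q_{k-1} + q_{k-2} (p₋₁ = 1, q₋₁ = 0):
  k = 0: a₀ = 13; p₀/q₀ = 13/1; p₀² − 171·q₀² = 169 − 171 = -2.
  k = 1: m = 13, d = 2, a = ⌊(13 + 13)/2⌋ = 13; p/q = (13·13 + 1)/(13·1 + 0) = 170/13; p² − 171·q² = 28900 − 28899 = 1.
  The first convergent with p² − 171·q² = 1 gives the fundamental solution (x₁, y₁) = (170, 13).
Step 2: Apply the recurrence (x_{n+1}, y_{n+1}) = (x₁x_n + 171y₁y_n, x₁y_n + y₁x_n) repeatedly.
  From (x_1, y_1) = (170, 13): x_2 = 170·170 + 171·13·13 = 57799; y_2 = 170·13 + 13·170 = 4420.
Step 3: Verify x_2² - 171·y_2² = 3340724401 - 3340724400 = 1 (should be 1). ✓

(x_1, y_1) = (170, 13); (x_2, y_2) = (57799, 4420).


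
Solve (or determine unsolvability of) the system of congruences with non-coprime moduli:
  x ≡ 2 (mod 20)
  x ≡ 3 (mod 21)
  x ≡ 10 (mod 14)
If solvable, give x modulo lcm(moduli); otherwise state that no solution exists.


Moduli 20, 21, 14 are not pairwise coprime, so CRT works modulo lcm(m_i) when all pairwise compatibility conditions hold.
Pairwise compatibility: gcd(m_i, m_j) must divide a_i - a_j for every pair.
Merge one congruence at a time:
  Start: x ≡ 2 (mod 20).
  Combine with x ≡ 3 (mod 21): gcd(20, 21) = 1; 3 - 2 = 1, which IS divisible by 1, so compatible.
    Write x = 2 + 20·t and substitute into x ≡ 3 (mod 21): 20·t ≡ 3 − 2 = 1 (mod 21).
    The inverse of 20 mod 21 is 20 (since 20·20 = 400 = 19·21 + 1), so t ≡ 20·1 = 20 ≡ 20 (mod 21).
    Then x = 2 + 20·20 = 402, valid modulo lcm(20, 21) = 420: x ≡ 402 (mod 420).
  Combine with x ≡ 10 (mod 14): gcd(420, 14) = 14; 10 - 402 = -392, which IS divisible by 14, so compatible.
    Write x = 402 + 420·t and substitute into x ≡ 10 (mod 14): 420·t ≡ 10 − 402 = -392 (mod 14).
    Divide the congruence (and modulus) by g = 14: 30·t ≡ -28 (mod 1).
    Modulo 1 every t works; take t = 0.
    Then x = 402 + 420·0 = 402, valid modulo lcm(420, 14) = 420: x ≡ 402 (mod 420).
Verify: 402 mod 20 = 2, 402 mod 21 = 3, 402 mod 14 = 10.

x ≡ 402 (mod 420).


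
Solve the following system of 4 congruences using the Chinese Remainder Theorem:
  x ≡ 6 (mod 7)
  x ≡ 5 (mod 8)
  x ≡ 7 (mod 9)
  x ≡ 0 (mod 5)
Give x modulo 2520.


Product of moduli M = 7 · 8 · 9 · 5 = 2520.
Merge one congruence at a time:
  Start: x ≡ 6 (mod 7).
  Combine with x ≡ 5 (mod 8); new modulus lcm = 56.
    Write x = 6 + 7·t and substitute into x ≡ 5 (mod 8): 7·t ≡ 5 − 6 = -1 (mod 8).
    Reduce coefficients mod 8: 7·t ≡ 7 (mod 8).
    The inverse of 7 mod 8 is 7 (since 7·7 = 49 = 6·8 + 1), so t ≡ 7·7 = 49 ≡ 1 (mod 8).
    Then x = 6 + 7·1 = 13, valid modulo lcm(7, 8) = 56: x ≡ 13 (mod 56).
  Combine with x ≡ 7 (mod 9); new modulus lcm = 504.
    Write x = 13 + 56·t and substitute into x ≡ 7 (mod 9): 56·t ≡ 7 − 13 = -6 (mod 9).
    Reduce coefficients mod 9: 2·t ≡ 3 (mod 9).
    The inverse of 2 mod 9 is 5 (since 2·5 = 10 = 1·9 + 1), so t ≡ 5·3 = 15 ≡ 6 (mod 9).
    Then x = 13 + 56·6 = 349, valid modulo lcm(56, 9) = 504: x ≡ 349 (mod 504).
  Combine with x ≡ 0 (mod 5); new modulus lcm = 2520.
    Write x = 349 + 504·t and substitute into x ≡ 0 (mod 5): 504·t ≡ 0 − 349 = -349 (mod 5).
    Reduce coefficients mod 5: 4·t ≡ 1 (mod 5).
    The inverse of 4 mod 5 is 4 (since 4·4 = 16 = 3·5 + 1), so t ≡ 4·1 = 4 ≡ 4 (mod 5).
    Then x = 349 + 504·4 = 2365, valid modulo lcm(504, 5) = 2520: x ≡ 2365 (mod 2520).
Verify against each original: 2365 mod 7 = 6, 2365 mod 8 = 5, 2365 mod 9 = 7, 2365 mod 5 = 0.

x ≡ 2365 (mod 2520).


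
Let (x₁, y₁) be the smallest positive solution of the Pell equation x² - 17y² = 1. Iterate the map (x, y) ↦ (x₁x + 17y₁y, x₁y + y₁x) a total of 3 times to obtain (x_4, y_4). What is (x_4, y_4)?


Step 1: Find the fundamental solution (x₁, y₁) of x² - 17y² = 1.
  Expand √17 as a continued fraction. a₀ = ⌊√17⌋ = 4; iterate m_{k+1} = d_k·a_k − m_k, d_{k+1} = (17 − m_{k+1}²)/d_k, a_{k+1} = ⌊(a₀ + m_{k+1})/d_{k+1}⌋ (starting m₀ = 0, d₀ = 1), with convergents p_k = a_k·p_{k-1} + p_{k-2}, q_k = a_k·q_{k-1} + q_{k-2} (p₋₁ = 1, q₋₁ = 0):
  k = 0: a₀ = 4; p₀/q₀ = 4/1; p₀² − 17·q₀² = 16 − 17 = -1.
  k = 1: m = 4, d = 1, a = ⌊(4 + 4)/1⌋ = 8; p/q = (8·4 + 1)/(8·1 + 0) = 33/8; p² − 17·q² = 1089 − 1088 = 1.
  The first convergent with p² − 17·q² = 1 gives the fundamental solution (x₁, y₁) = (33, 8).
Step 2: Apply the recurrence (x_{n+1}, y_{n+1}) = (x₁x_n + 17y₁y_n, x₁y_n + y₁x_n) repeatedly.
  From (x_1, y_1) = (33, 8): x_2 = 33·33 + 17·8·8 = 2177; y_2 = 33·8 + 8·33 = 528.
  From (x_2, y_2) = (2177, 528): x_3 = 33·2177 + 17·8·528 = 143649; y_3 = 33·528 + 8·2177 = 34840.
  From (x_3, y_3) = (143649, 34840): x_4 = 33·143649 + 17·8·34840 = 9478657; y_4 = 33·34840 + 8·143649 = 2298912.
Step 3: Verify x_4² - 17·y_4² = 89844938523649 - 89844938523648 = 1 (should be 1). ✓

(x_1, y_1) = (33, 8); (x_4, y_4) = (9478657, 2298912).


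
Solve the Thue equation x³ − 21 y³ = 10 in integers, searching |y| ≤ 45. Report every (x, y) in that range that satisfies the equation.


The equation is x³ - 21y³ = 10. For fixed y, x³ = 21·y³ + 10, so a solution requires the RHS to be a perfect cube.
Strategy: iterate y from -45 to 45, compute RHS = 21·y³ + 10, and check whether it is a (positive or negative) perfect cube.
Check small values of y:
  y = 0: RHS = 10 is not a perfect cube.
  y = 1: RHS = 31 is not a perfect cube.
  y = -1: RHS = -11 is not a perfect cube.
  y = 2: RHS = 178 is not a perfect cube.
  y = -2: RHS = -158 is not a perfect cube.
  y = 3: RHS = 577 is not a perfect cube.
  y = -3: RHS = -557 is not a perfect cube.
Continuing the search up to |y| = 45 finds no solutions either.
No (x, y) in the scanned range satisfies the equation.

No integer solutions with |y| ≤ 45.


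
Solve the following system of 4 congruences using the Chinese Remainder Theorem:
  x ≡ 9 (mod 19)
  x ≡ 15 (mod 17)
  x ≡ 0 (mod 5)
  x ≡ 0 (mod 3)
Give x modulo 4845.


Product of moduli M = 19 · 17 · 5 · 3 = 4845.
Merge one congruence at a time:
  Start: x ≡ 9 (mod 19).
  Combine with x ≡ 15 (mod 17); new modulus lcm = 323.
    Write x = 9 + 19·t and substitute into x ≡ 15 (mod 17): 19·t ≡ 15 − 9 = 6 (mod 17).
    Reduce coefficients mod 17: 2·t ≡ 6 (mod 17).
    The inverse of 2 mod 17 is 9 (since 2·9 = 18 = 1·17 + 1), so t ≡ 9·6 = 54 ≡ 3 (mod 17).
    Then x = 9 + 19·3 = 66, valid modulo lcm(19, 17) = 323: x ≡ 66 (mod 323).
  Combine with x ≡ 0 (mod 5); new modulus lcm = 1615.
    Write x = 66 + 323·t and substitute into x ≡ 0 (mod 5): 323·t ≡ 0 − 66 = -66 (mod 5).
    Reduce coefficients mod 5: 3·t ≡ 4 (mod 5).
    The inverse of 3 mod 5 is 2 (since 3·2 = 6 = 1·5 + 1), so t ≡ 2·4 = 8 ≡ 3 (mod 5).
    Then x = 66 + 323·3 = 1035, valid modulo lcm(323, 5) = 1615: x ≡ 1035 (mod 1615).
  Combine with x ≡ 0 (mod 3); new modulus lcm = 4845.
    Write x = 1035 + 1615·t and substitute into x ≡ 0 (mod 3): 1615·t ≡ 0 − 1035 = -1035 (mod 3).
    Reduce coefficients mod 3: 1·t ≡ 0 (mod 3).
    So t ≡ 0 (mod 3).
    Then x = 1035 + 1615·0 = 1035, valid modulo lcm(1615, 3) = 4845: x ≡ 1035 (mod 4845).
Verify against each original: 1035 mod 19 = 9, 1035 mod 17 = 15, 1035 mod 5 = 0, 1035 mod 3 = 0.

x ≡ 1035 (mod 4845).


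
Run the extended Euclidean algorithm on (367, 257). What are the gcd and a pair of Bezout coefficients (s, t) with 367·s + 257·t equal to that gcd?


Euclidean algorithm on (367, 257) — divide until remainder is 0:
  367 = 1 · 257 + 110
  257 = 2 · 110 + 37
  110 = 2 · 37 + 36
  37 = 1 · 36 + 1
  36 = 36 · 1 + 0
gcd(367, 257) = 1.
Track Bezout coefficients alongside the remainders: start with r₀ = 367 = a·1 + b·0 (s = 1, t = 0) and r₁ = 257 = a·0 + b·1 (s = 0, t = 1); each new remainder r_{k+1} = r_{k-1} − q_k·r_k inherits s_{k+1} = s_{k-1} − q_k·s_k, t_{k+1} = t_{k-1} − q_k·t_k, so r_k = a·s_k + b·t_k at every step:
  q = 1: r = 110, s = 1 − 1·0 = 1, t = 0 − 1·1 = -1  (check: 367·1 + 257·(-1) = 110)
  q = 2: r = 37, s = 0 − 2·1 = -2, t = 1 − 2·(-1) = 3  (check: 367·(-2) + 257·3 = 37)
  q = 2: r = 36, s = 1 − 2·(-2) = 5, t = -1 − 2·3 = -7  (check: 367·5 + 257·(-7) = 36)
  q = 1: r = 1, s = -2 − 1·5 = -7, t = 3 − 1·(-7) = 10  (check: 367·(-7) + 257·10 = 1)
The row with r = 1 (the gcd) gives the Bezout coefficients s = -7, t = 10.
Result: 367 · (-7) + 257 · (10) = 1.

gcd(367, 257) = 1; s = -7, t = 10 (check: 367·(-7) + 257·10 = 1).


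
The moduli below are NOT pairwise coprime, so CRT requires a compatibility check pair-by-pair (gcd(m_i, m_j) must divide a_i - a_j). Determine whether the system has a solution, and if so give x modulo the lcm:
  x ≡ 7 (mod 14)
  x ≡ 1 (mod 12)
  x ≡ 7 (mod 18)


Moduli 14, 12, 18 are not pairwise coprime, so CRT works modulo lcm(m_i) when all pairwise compatibility conditions hold.
Pairwise compatibility: gcd(m_i, m_j) must divide a_i - a_j for every pair.
Merge one congruence at a time:
  Start: x ≡ 7 (mod 14).
  Combine with x ≡ 1 (mod 12): gcd(14, 12) = 2; 1 - 7 = -6, which IS divisible by 2, so compatible.
    Write x = 7 + 14·t and substitute into x ≡ 1 (mod 12): 14·t ≡ 1 − 7 = -6 (mod 12).
    Divide the congruence (and modulus) by g = 2: 7·t ≡ -3 (mod 6).
    Reduce coefficients mod 6: 1·t ≡ 3 (mod 6).
    So t ≡ 3 (mod 6).
    Then x = 7 + 14·3 = 49, valid modulo lcm(14, 12) = 84: x ≡ 49 (mod 84).
  Combine with x ≡ 7 (mod 18): gcd(84, 18) = 6; 7 - 49 = -42, which IS divisible by 6, so compatible.
    Write x = 49 + 84·t and substitute into x ≡ 7 (mod 18): 84·t ≡ 7 − 49 = -42 (mod 18).
    Divide the congruence (and modulus) by g = 6: 14·t ≡ -7 (mod 3).
    Reduce coefficients mod 3: 2·t ≡ 2 (mod 3).
    The inverse of 2 mod 3 is 2 (since 2·2 = 4 = 1·3 + 1), so t ≡ 2·2 = 4 ≡ 1 (mod 3).
    Then x = 49 + 84·1 = 133, valid modulo lcm(84, 18) = 252: x ≡ 133 (mod 252).
Verify: 133 mod 14 = 7, 133 mod 12 = 1, 133 mod 18 = 7.

x ≡ 133 (mod 252).


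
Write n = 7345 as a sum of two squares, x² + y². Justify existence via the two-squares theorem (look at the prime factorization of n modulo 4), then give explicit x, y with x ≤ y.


Step 1: Factor n = 7345 = 5 · 13 · 113.
Step 2: Check the mod-4 condition on each prime factor: 5 ≡ 1 (mod 4), exponent 1; 13 ≡ 1 (mod 4), exponent 1; 113 ≡ 1 (mod 4), exponent 1.
All primes ≡ 3 (mod 4) appear to even exponent (or don't appear), so by the two-squares theorem n IS expressible as a sum of two squares.
Step 3: Build a representation. Here n = 5 · 13 · 113 is a product of primes ≡ 1 (mod 4). Each prime p ≡ 1 (mod 4) is itself a sum of two squares; find a² by testing p − a² for a perfect square:
  5: 5 − 1² = 4 = 2² ⇒ 5 = 1² + 2².
  13: 13 − 1² = 12, 13 − 2² = 9 = 3² ⇒ 13 = 2² + 3².
  113: 113 − 1² = 112, 113 − 2² = 109, 113 − 3² = 104, 113 − 4² = 97, 113 − 5² = 88, 113 − 6² = 77, 113 − 7² = 64 = 8² ⇒ 113 = 7² + 8².
  Combine using the Brahmagupta–Fibonacci identity (a² + b²)(c² + d²) = (ac − bd)² + (ad + bc)² = (ac + bd)² + (ad − bc)²:
  5 · 13 = 65: from (1² + 2²)(2² + 3²), take (1·2 − 2·3, 1·3 + 2·2) = (2 − 6, 3 + 4) = (-4, 7); dropping signs (only squares matter) gives (4, 7); check 4² + 7² = 16 + 49 = 65 ✓.
  65 · 113 = 7345: from (4² + 7²)(7² + 8²), take (4·7 − 7·8, 4·8 + 7·7) = (28 − 56, 32 + 49) = (-28, 81); dropping signs (only squares matter) gives (28, 81); check 28² + 81² = 784 + 6561 = 7345 ✓.
Step 4: Order so x ≤ y and verify: 28² + 81² = 784 + 6561 = 7345 = n. ✓

n = 7345 = 28² + 81² (one valid representation with x ≤ y).


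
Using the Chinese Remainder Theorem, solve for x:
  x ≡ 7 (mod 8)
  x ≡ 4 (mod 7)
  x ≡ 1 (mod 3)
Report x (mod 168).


Moduli 8, 7, 3 are pairwise coprime; by CRT there is a unique solution modulo M = 8 · 7 · 3 = 168.
Solve pairwise, accumulating the modulus:
  Start with x ≡ 7 (mod 8).
  Combine with x ≡ 4 (mod 7): since gcd(8, 7) = 1, we get a unique residue mod 56.
    Write x = 7 + 8·t and substitute into x ≡ 4 (mod 7): 8·t ≡ 4 − 7 = -3 (mod 7).
    Reduce coefficients mod 7: 1·t ≡ 4 (mod 7).
    So t ≡ 4 (mod 7).
    Then x = 7 + 8·4 = 39, valid modulo lcm(8, 7) = 56: x ≡ 39 (mod 56).
  Combine with x ≡ 1 (mod 3): since gcd(56, 3) = 1, we get a unique residue mod 168.
    Write x = 39 + 56·t and substitute into x ≡ 1 (mod 3): 56·t ≡ 1 − 39 = -38 (mod 3).
    Reduce coefficients mod 3: 2·t ≡ 1 (mod 3).
    The inverse of 2 mod 3 is 2 (since 2·2 = 4 = 1·3 + 1), so t ≡ 2·1 = 2 ≡ 2 (mod 3).
    Then x = 39 + 56·2 = 151, valid modulo lcm(56, 3) = 168: x ≡ 151 (mod 168).
Verify: 151 mod 8 = 7 ✓, 151 mod 7 = 4 ✓, 151 mod 3 = 1 ✓.

x ≡ 151 (mod 168).


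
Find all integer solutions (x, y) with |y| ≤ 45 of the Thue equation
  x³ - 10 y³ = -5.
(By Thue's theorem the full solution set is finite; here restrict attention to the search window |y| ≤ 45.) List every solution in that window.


The equation is x³ - 10y³ = -5. For fixed y, x³ = 10·y³ − 5, so a solution requires the RHS to be a perfect cube.
Strategy: iterate y from -45 to 45, compute RHS = 10·y³ − 5, and check whether it is a (positive or negative) perfect cube.
Check small values of y:
  y = 0: RHS = -5 is not a perfect cube.
  y = 1: RHS = 5 is not a perfect cube.
  y = -1: RHS = -15 is not a perfect cube.
  y = 2: RHS = 75 is not a perfect cube.
  y = -2: RHS = -85 is not a perfect cube.
  y = 3: RHS = 265 is not a perfect cube.
  y = -3: RHS = -275 is not a perfect cube.
Continuing the search up to |y| = 45 finds no solutions either.
No (x, y) in the scanned range satisfies the equation.

No integer solutions with |y| ≤ 45.


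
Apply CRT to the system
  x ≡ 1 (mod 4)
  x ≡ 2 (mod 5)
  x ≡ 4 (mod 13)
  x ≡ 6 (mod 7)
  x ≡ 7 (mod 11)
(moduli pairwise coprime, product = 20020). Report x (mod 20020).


Product of moduli M = 4 · 5 · 13 · 7 · 11 = 20020.
Merge one congruence at a time:
  Start: x ≡ 1 (mod 4).
  Combine with x ≡ 2 (mod 5); new modulus lcm = 20.
    Write x = 1 + 4·t and substitute into x ≡ 2 (mod 5): 4·t ≡ 2 − 1 = 1 (mod 5).
    The inverse of 4 mod 5 is 4 (since 4·4 = 16 = 3·5 + 1), so t ≡ 4·1 = 4 ≡ 4 (mod 5).
    Then x = 1 + 4·4 = 17, valid modulo lcm(4, 5) = 20: x ≡ 17 (mod 20).
  Combine with x ≡ 4 (mod 13); new modulus lcm = 260.
    Write x = 17 + 20·t and substitute into x ≡ 4 (mod 13): 20·t ≡ 4 − 17 = -13 (mod 13).
    Reduce coefficients mod 13: 7·t ≡ 0 (mod 13).
    The inverse of 7 mod 13 is 2 (since 7·2 = 14 = 1·13 + 1), so t ≡ 2·0 = 0 ≡ 0 (mod 13).
    Then x = 17 + 20·0 = 17, valid modulo lcm(20, 13) = 260: x ≡ 17 (mod 260).
  Combine with x ≡ 6 (mod 7); new modulus lcm = 1820.
    Write x = 17 + 260·t and substitute into x ≡ 6 (mod 7): 260·t ≡ 6 − 17 = -11 (mod 7).
    Reduce coefficients mod 7: 1·t ≡ 3 (mod 7).
    So t ≡ 3 (mod 7).
    Then x = 17 + 260·3 = 797, valid modulo lcm(260, 7) = 1820: x ≡ 797 (mod 1820).
  Combine with x ≡ 7 (mod 11); new modulus lcm = 20020.
    Write x = 797 + 1820·t and substitute into x ≡ 7 (mod 11): 1820·t ≡ 7 − 797 = -790 (mod 11).
    Reduce coefficients mod 11: 5·t ≡ 2 (mod 11).
    The inverse of 5 mod 11 is 9 (since 5·9 = 45 = 4·11 + 1), so t ≡ 9·2 = 18 ≡ 7 (mod 11).
    Then x = 797 + 1820·7 = 13537, valid modulo lcm(1820, 11) = 20020: x ≡ 13537 (mod 20020).
Verify against each original: 13537 mod 4 = 1, 13537 mod 5 = 2, 13537 mod 13 = 4, 13537 mod 7 = 6, 13537 mod 11 = 7.

x ≡ 13537 (mod 20020).


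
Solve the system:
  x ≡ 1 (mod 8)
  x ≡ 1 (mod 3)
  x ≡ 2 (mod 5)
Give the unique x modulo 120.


Moduli 8, 3, 5 are pairwise coprime; by CRT there is a unique solution modulo M = 8 · 3 · 5 = 120.
Solve pairwise, accumulating the modulus:
  Start with x ≡ 1 (mod 8).
  Combine with x ≡ 1 (mod 3): since gcd(8, 3) = 1, we get a unique residue mod 24.
    Write x = 1 + 8·t and substitute into x ≡ 1 (mod 3): 8·t ≡ 1 − 1 = 0 (mod 3).
    Reduce coefficients mod 3: 2·t ≡ 0 (mod 3).
    The inverse of 2 mod 3 is 2 (since 2·2 = 4 = 1·3 + 1), so t ≡ 2·0 = 0 ≡ 0 (mod 3).
    Then x = 1 + 8·0 = 1, valid modulo lcm(8, 3) = 24: x ≡ 1 (mod 24).
  Combine with x ≡ 2 (mod 5): since gcd(24, 5) = 1, we get a unique residue mod 120.
    Write x = 1 + 24·t and substitute into x ≡ 2 (mod 5): 24·t ≡ 2 − 1 = 1 (mod 5).
    Reduce coefficients mod 5: 4·t ≡ 1 (mod 5).
    The inverse of 4 mod 5 is 4 (since 4·4 = 16 = 3·5 + 1), so t ≡ 4·1 = 4 ≡ 4 (mod 5).
    Then x = 1 + 24·4 = 97, valid modulo lcm(24, 5) = 120: x ≡ 97 (mod 120).
Verify: 97 mod 8 = 1 ✓, 97 mod 3 = 1 ✓, 97 mod 5 = 2 ✓.

x ≡ 97 (mod 120).


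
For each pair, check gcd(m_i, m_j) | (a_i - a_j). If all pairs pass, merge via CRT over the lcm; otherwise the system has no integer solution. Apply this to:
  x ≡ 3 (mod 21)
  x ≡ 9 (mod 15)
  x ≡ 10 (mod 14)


Moduli 21, 15, 14 are not pairwise coprime, so CRT works modulo lcm(m_i) when all pairwise compatibility conditions hold.
Pairwise compatibility: gcd(m_i, m_j) must divide a_i - a_j for every pair.
Merge one congruence at a time:
  Start: x ≡ 3 (mod 21).
  Combine with x ≡ 9 (mod 15): gcd(21, 15) = 3; 9 - 3 = 6, which IS divisible by 3, so compatible.
    Write x = 3 + 21·t and substitute into x ≡ 9 (mod 15): 21·t ≡ 9 − 3 = 6 (mod 15).
    Divide the congruence (and modulus) by g = 3: 7·t ≡ 2 (mod 5).
    Reduce coefficients mod 5: 2·t ≡ 2 (mod 5).
    The inverse of 2 mod 5 is 3 (since 2·3 = 6 = 1·5 + 1), so t ≡ 3·2 = 6 ≡ 1 (mod 5).
    Then x = 3 + 21·1 = 24, valid modulo lcm(21, 15) = 105: x ≡ 24 (mod 105).
  Combine with x ≡ 10 (mod 14): gcd(105, 14) = 7; 10 - 24 = -14, which IS divisible by 7, so compatible.
    Write x = 24 + 105·t and substitute into x ≡ 10 (mod 14): 105·t ≡ 10 − 24 = -14 (mod 14).
    Divide the congruence (and modulus) by g = 7: 15·t ≡ -2 (mod 2).
    Reduce coefficients mod 2: 1·t ≡ 0 (mod 2).
    So t ≡ 0 (mod 2).
    Then x = 24 + 105·0 = 24, valid modulo lcm(105, 14) = 210: x ≡ 24 (mod 210).
Verify: 24 mod 21 = 3, 24 mod 15 = 9, 24 mod 14 = 10.

x ≡ 24 (mod 210).


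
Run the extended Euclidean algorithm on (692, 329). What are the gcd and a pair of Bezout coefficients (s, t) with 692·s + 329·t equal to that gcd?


Euclidean algorithm on (692, 329) — divide until remainder is 0:
  692 = 2 · 329 + 34
  329 = 9 · 34 + 23
  34 = 1 · 23 + 11
  23 = 2 · 11 + 1
  11 = 11 · 1 + 0
gcd(692, 329) = 1.
Track Bezout coefficients alongside the remainders: start with r₀ = 692 = a·1 + b·0 (s = 1, t = 0) and r₁ = 329 = a·0 + b·1 (s = 0, t = 1); each new remainder r_{k+1} = r_{k-1} − q_k·r_k inherits s_{k+1} = s_{k-1} − q_k·s_k, t_{k+1} = t_{k-1} − q_k·t_k, so r_k = a·s_k + b·t_k at every step:
  q = 2: r = 34, s = 1 − 2·0 = 1, t = 0 − 2·1 = -2  (check: 692·1 + 329·(-2) = 34)
  q = 9: r = 23, s = 0 − 9·1 = -9, t = 1 − 9·(-2) = 19  (check: 692·(-9) + 329·19 = 23)
  q = 1: r = 11, s = 1 − 1·(-9) = 10, t = -2 − 1·19 = -21  (check: 692·10 + 329·(-21) = 11)
  q = 2: r = 1, s = -9 − 2·10 = -29, t = 19 − 2·(-21) = 61  (check: 692·(-29) + 329·61 = 1)
The row with r = 1 (the gcd) gives the Bezout coefficients s = -29, t = 61.
Result: 692 · (-29) + 329 · (61) = 1.

gcd(692, 329) = 1; s = -29, t = 61 (check: 692·(-29) + 329·61 = 1).


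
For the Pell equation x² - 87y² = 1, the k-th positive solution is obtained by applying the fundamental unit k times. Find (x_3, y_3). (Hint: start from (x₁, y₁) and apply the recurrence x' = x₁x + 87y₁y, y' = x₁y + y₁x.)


Step 1: Find the fundamental solution (x₁, y₁) of x² - 87y² = 1.
  Expand √87 as a continued fraction. a₀ = ⌊√87⌋ = 9; iterate m_{k+1} = d_k·a_k − m_k, d_{k+1} = (87 − m_{k+1}²)/d_k, a_{k+1} = ⌊(a₀ + m_{k+1})/d_{k+1}⌋ (starting m₀ = 0, d₀ = 1), with convergents p_k = a_k·p_{k-1} + p_{k-2}, q_k = a_k·q_{k-1} + q_{k-2} (p₋₁ = 1, q₋₁ = 0):
  k = 0: a₀ = 9; p₀/q₀ = 9/1; p₀² − 87·q₀² = 81 − 87 = -6.
  k = 1: m = 9, d = 6, a = ⌊(9 + 9)/6⌋ = 3; p/q = (3·9 + 1)/(3·1 + 0) = 28/3; p² − 87·q² = 784 − 783 = 1.
  The first convergent with p² − 87·q² = 1 gives the fundamental solution (x₁, y₁) = (28, 3).
Step 2: Apply the recurrence (x_{n+1}, y_{n+1}) = (x₁x_n + 87y₁y_n, x₁y_n + y₁x_n) repeatedly.
  From (x_1, y_1) = (28, 3): x_2 = 28·28 + 87·3·3 = 1567; y_2 = 28·3 + 3·28 = 168.
  From (x_2, y_2) = (1567, 168): x_3 = 28·1567 + 87·3·168 = 87724; y_3 = 28·168 + 3·1567 = 9405.
Step 3: Verify x_3² - 87·y_3² = 7695500176 - 7695500175 = 1 (should be 1). ✓

(x_1, y_1) = (28, 3); (x_3, y_3) = (87724, 9405).


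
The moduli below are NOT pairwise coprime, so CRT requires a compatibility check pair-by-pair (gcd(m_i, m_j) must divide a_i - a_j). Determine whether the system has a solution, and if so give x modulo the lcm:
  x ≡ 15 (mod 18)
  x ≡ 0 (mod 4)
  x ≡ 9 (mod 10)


Moduli 18, 4, 10 are not pairwise coprime, so CRT works modulo lcm(m_i) when all pairwise compatibility conditions hold.
Pairwise compatibility: gcd(m_i, m_j) must divide a_i - a_j for every pair.
Merge one congruence at a time:
  Start: x ≡ 15 (mod 18).
  Combine with x ≡ 0 (mod 4): gcd(18, 4) = 2, and 0 - 15 = -15 is NOT divisible by 2.
    ⇒ system is inconsistent (no integer solution).

No solution (the system is inconsistent).


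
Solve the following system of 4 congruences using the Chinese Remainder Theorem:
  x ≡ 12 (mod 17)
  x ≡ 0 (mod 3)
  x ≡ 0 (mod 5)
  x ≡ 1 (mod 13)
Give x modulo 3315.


Product of moduli M = 17 · 3 · 5 · 13 = 3315.
Merge one congruence at a time:
  Start: x ≡ 12 (mod 17).
  Combine with x ≡ 0 (mod 3); new modulus lcm = 51.
    Write x = 12 + 17·t and substitute into x ≡ 0 (mod 3): 17·t ≡ 0 − 12 = -12 (mod 3).
    Reduce coefficients mod 3: 2·t ≡ 0 (mod 3).
    The inverse of 2 mod 3 is 2 (since 2·2 = 4 = 1·3 + 1), so t ≡ 2·0 = 0 ≡ 0 (mod 3).
    Then x = 12 + 17·0 = 12, valid modulo lcm(17, 3) = 51: x ≡ 12 (mod 51).
  Combine with x ≡ 0 (mod 5); new modulus lcm = 255.
    Write x = 12 + 51·t and substitute into x ≡ 0 (mod 5): 51·t ≡ 0 − 12 = -12 (mod 5).
    Reduce coefficients mod 5: 1·t ≡ 3 (mod 5).
    So t ≡ 3 (mod 5).
    Then x = 12 + 51·3 = 165, valid modulo lcm(51, 5) = 255: x ≡ 165 (mod 255).
  Combine with x ≡ 1 (mod 13); new modulus lcm = 3315.
    Write x = 165 + 255·t and substitute into x ≡ 1 (mod 13): 255·t ≡ 1 − 165 = -164 (mod 13).
    Reduce coefficients mod 13: 8·t ≡ 5 (mod 13).
    The inverse of 8 mod 13 is 5 (since 8·5 = 40 = 3·13 + 1), so t ≡ 5·5 = 25 ≡ 12 (mod 13).
    Then x = 165 + 255·12 = 3225, valid modulo lcm(255, 13) = 3315: x ≡ 3225 (mod 3315).
Verify against each original: 3225 mod 17 = 12, 3225 mod 3 = 0, 3225 mod 5 = 0, 3225 mod 13 = 1.

x ≡ 3225 (mod 3315).


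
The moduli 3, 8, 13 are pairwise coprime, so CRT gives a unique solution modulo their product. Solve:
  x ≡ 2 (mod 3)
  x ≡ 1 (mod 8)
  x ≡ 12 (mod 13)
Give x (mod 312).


Moduli 3, 8, 13 are pairwise coprime; by CRT there is a unique solution modulo M = 3 · 8 · 13 = 312.
Solve pairwise, accumulating the modulus:
  Start with x ≡ 2 (mod 3).
  Combine with x ≡ 1 (mod 8): since gcd(3, 8) = 1, we get a unique residue mod 24.
    Write x = 2 + 3·t and substitute into x ≡ 1 (mod 8): 3·t ≡ 1 − 2 = -1 (mod 8).
    Reduce coefficients mod 8: 3·t ≡ 7 (mod 8).
    The inverse of 3 mod 8 is 3 (since 3·3 = 9 = 1·8 + 1), so t ≡ 3·7 = 21 ≡ 5 (mod 8).
    Then x = 2 + 3·5 = 17, valid modulo lcm(3, 8) = 24: x ≡ 17 (mod 24).
  Combine with x ≡ 12 (mod 13): since gcd(24, 13) = 1, we get a unique residue mod 312.
    Write x = 17 + 24·t and substitute into x ≡ 12 (mod 13): 24·t ≡ 12 − 17 = -5 (mod 13).
    Reduce coefficients mod 13: 11·t ≡ 8 (mod 13).
    The inverse of 11 mod 13 is 6 (since 11·6 = 66 = 5·13 + 1), so t ≡ 6·8 = 48 ≡ 9 (mod 13).
    Then x = 17 + 24·9 = 233, valid modulo lcm(24, 13) = 312: x ≡ 233 (mod 312).
Verify: 233 mod 3 = 2 ✓, 233 mod 8 = 1 ✓, 233 mod 13 = 12 ✓.

x ≡ 233 (mod 312).


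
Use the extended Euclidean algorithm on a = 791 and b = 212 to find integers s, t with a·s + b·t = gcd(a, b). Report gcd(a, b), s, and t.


Euclidean algorithm on (791, 212) — divide until remainder is 0:
  791 = 3 · 212 + 155
  212 = 1 · 155 + 57
  155 = 2 · 57 + 41
  57 = 1 · 41 + 16
  41 = 2 · 16 + 9
  16 = 1 · 9 + 7
  9 = 1 · 7 + 2
  7 = 3 · 2 + 1
  2 = 2 · 1 + 0
gcd(791, 212) = 1.
Track Bezout coefficients alongside the remainders: start with r₀ = 791 = a·1 + b·0 (s = 1, t = 0) and r₁ = 212 = a·0 + b·1 (s = 0, t = 1); each new remainder r_{k+1} = r_{k-1} − q_k·r_k inherits s_{k+1} = s_{k-1} − q_k·s_k, t_{k+1} = t_{k-1} − q_k·t_k, so r_k = a·s_k + b·t_k at every step:
  q = 3: r = 155, s = 1 − 3·0 = 1, t = 0 − 3·1 = -3  (check: 791·1 + 212·(-3) = 155)
  q = 1: r = 57, s = 0 − 1·1 = -1, t = 1 − 1·(-3) = 4  (check: 791·(-1) + 212·4 = 57)
  q = 2: r = 41, s = 1 − 2·(-1) = 3, t = -3 − 2·4 = -11  (check: 791·3 + 212·(-11) = 41)
  q = 1: r = 16, s = -1 − 1·3 = -4, t = 4 − 1·(-11) = 15  (check: 791·(-4) + 212·15 = 16)
  q = 2: r = 9, s = 3 − 2·(-4) = 11, t = -11 − 2·15 = -41  (check: 791·11 + 212·(-41) = 9)
  q = 1: r = 7, s = -4 − 1·11 = -15, t = 15 − 1·(-41) = 56  (check: 791·(-15) + 212·56 = 7)
  q = 1: r = 2, s = 11 − 1·(-15) = 26, t = -41 − 1·56 = -97  (check: 791·26 + 212·(-97) = 2)
  q = 3: r = 1, s = -15 − 3·26 = -93, t = 56 − 3·(-97) = 347  (check: 791·(-93) + 212·347 = 1)
The row with r = 1 (the gcd) gives the Bezout coefficients s = -93, t = 347.
Result: 791 · (-93) + 212 · (347) = 1.

gcd(791, 212) = 1; s = -93, t = 347 (check: 791·(-93) + 212·347 = 1).


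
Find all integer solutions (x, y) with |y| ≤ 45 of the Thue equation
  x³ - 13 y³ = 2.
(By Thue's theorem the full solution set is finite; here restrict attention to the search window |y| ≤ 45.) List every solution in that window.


The equation is x³ - 13y³ = 2. For fixed y, x³ = 13·y³ + 2, so a solution requires the RHS to be a perfect cube.
Strategy: iterate y from -45 to 45, compute RHS = 13·y³ + 2, and check whether it is a (positive or negative) perfect cube.
Check small values of y:
  y = 0: RHS = 2 is not a perfect cube.
  y = 1: RHS = 15 is not a perfect cube.
  y = -1: RHS = -11 is not a perfect cube.
  y = 2: RHS = 106 is not a perfect cube.
  y = -2: RHS = -102 is not a perfect cube.
  y = 3: RHS = 353 is not a perfect cube.
  y = -3: RHS = -349 is not a perfect cube.
Continuing the search up to |y| = 45 finds no solutions either.
No (x, y) in the scanned range satisfies the equation.

No integer solutions with |y| ≤ 45.


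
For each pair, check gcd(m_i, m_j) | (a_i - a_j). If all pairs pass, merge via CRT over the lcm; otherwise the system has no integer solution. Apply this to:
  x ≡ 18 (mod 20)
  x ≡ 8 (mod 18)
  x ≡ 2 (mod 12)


Moduli 20, 18, 12 are not pairwise coprime, so CRT works modulo lcm(m_i) when all pairwise compatibility conditions hold.
Pairwise compatibility: gcd(m_i, m_j) must divide a_i - a_j for every pair.
Merge one congruence at a time:
  Start: x ≡ 18 (mod 20).
  Combine with x ≡ 8 (mod 18): gcd(20, 18) = 2; 8 - 18 = -10, which IS divisible by 2, so compatible.
    Write x = 18 + 20·t and substitute into x ≡ 8 (mod 18): 20·t ≡ 8 − 18 = -10 (mod 18).
    Divide the congruence (and modulus) by g = 2: 10·t ≡ -5 (mod 9).
    Reduce coefficients mod 9: 1·t ≡ 4 (mod 9).
    So t ≡ 4 (mod 9).
    Then x = 18 + 20·4 = 98, valid modulo lcm(20, 18) = 180: x ≡ 98 (mod 180).
  Combine with x ≡ 2 (mod 12): gcd(180, 12) = 12; 2 - 98 = -96, which IS divisible by 12, so compatible.
    Write x = 98 + 180·t and substitute into x ≡ 2 (mod 12): 180·t ≡ 2 − 98 = -96 (mod 12).
    Divide the congruence (and modulus) by g = 12: 15·t ≡ -8 (mod 1).
    Modulo 1 every t works; take t = 0.
    Then x = 98 + 180·0 = 98, valid modulo lcm(180, 12) = 180: x ≡ 98 (mod 180).
Verify: 98 mod 20 = 18, 98 mod 18 = 8, 98 mod 12 = 2.

x ≡ 98 (mod 180).


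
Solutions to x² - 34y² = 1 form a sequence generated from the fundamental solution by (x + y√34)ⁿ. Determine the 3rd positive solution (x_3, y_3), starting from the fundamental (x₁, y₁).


Step 1: Find the fundamental solution (x₁, y₁) of x² - 34y² = 1.
  Expand √34 as a continued fraction. a₀ = ⌊√34⌋ = 5; iterate m_{k+1} = d_k·a_k − m_k, d_{k+1} = (34 − m_{k+1}²)/d_k, a_{k+1} = ⌊(a₀ + m_{k+1})/d_{k+1}⌋ (starting m₀ = 0, d₀ = 1), with convergents p_k = a_k·p_{k-1} + p_{k-2}, q_k = a_k·q_{k-1} + q_{k-2} (p₋₁ = 1, q₋₁ = 0):
  k = 0: a₀ = 5; p₀/q₀ = 5/1; p₀² − 34·q₀² = 25 − 34 = -9.
  k = 1: m = 5, d = 9, a = ⌊(5 + 5)/9⌋ = 1; p/q = (1·5 + 1)/(1·1 + 0) = 6/1; p² − 34·q² = 36 − 34 = 2.
  k = 2: m = 4, d = 2, a = ⌊(5 + 4)/2⌋ = 4; p/q = (4·6 + 5)/(4·1 + 1) = 29/5; p² − 34·q² = 841 − 850 = -9.
  k = 3: m = 4, d = 9, a = ⌊(5 + 4)/9⌋ = 1; p/q = (1·29 + 6)/(1·5 + 1) = 35/6; p² − 34·q² = 1225 − 1224 = 1.
  The first convergent with p² − 34·q² = 1 gives the fundamental solution (x₁, y₁) = (35, 6).
Step 2: Apply the recurrence (x_{n+1}, y_{n+1}) = (x₁x_n + 34y₁y_n, x₁y_n + y₁x_n) repeatedly.
  From (x_1, y_1) = (35, 6): x_2 = 35·35 + 34·6·6 = 2449; y_2 = 35·6 + 6·35 = 420.
  From (x_2, y_2) = (2449, 420): x_3 = 35·2449 + 34·6·420 = 171395; y_3 = 35·420 + 6·2449 = 29394.
Step 3: Verify x_3² - 34·y_3² = 29376246025 - 29376246024 = 1 (should be 1). ✓

(x_1, y_1) = (35, 6); (x_3, y_3) = (171395, 29394).


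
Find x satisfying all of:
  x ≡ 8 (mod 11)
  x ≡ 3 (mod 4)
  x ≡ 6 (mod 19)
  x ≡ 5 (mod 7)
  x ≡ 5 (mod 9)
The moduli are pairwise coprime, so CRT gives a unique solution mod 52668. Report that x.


Product of moduli M = 11 · 4 · 19 · 7 · 9 = 52668.
Merge one congruence at a time:
  Start: x ≡ 8 (mod 11).
  Combine with x ≡ 3 (mod 4); new modulus lcm = 44.
    Write x = 8 + 11·t and substitute into x ≡ 3 (mod 4): 11·t ≡ 3 − 8 = -5 (mod 4).
    Reduce coefficients mod 4: 3·t ≡ 3 (mod 4).
    The inverse of 3 mod 4 is 3 (since 3·3 = 9 = 2·4 + 1), so t ≡ 3·3 = 9 ≡ 1 (mod 4).
    Then x = 8 + 11·1 = 19, valid modulo lcm(11, 4) = 44: x ≡ 19 (mod 44).
  Combine with x ≡ 6 (mod 19); new modulus lcm = 836.
    Write x = 19 + 44·t and substitute into x ≡ 6 (mod 19): 44·t ≡ 6 − 19 = -13 (mod 19).
    Reduce coefficients mod 19: 6·t ≡ 6 (mod 19).
    The inverse of 6 mod 19 is 16 (since 6·16 = 96 = 5·19 + 1), so t ≡ 16·6 = 96 ≡ 1 (mod 19).
    Then x = 19 + 44·1 = 63, valid modulo lcm(44, 19) = 836: x ≡ 63 (mod 836).
  Combine with x ≡ 5 (mod 7); new modulus lcm = 5852.
    Write x = 63 + 836·t and substitute into x ≡ 5 (mod 7): 836·t ≡ 5 − 63 = -58 (mod 7).
    Reduce coefficients mod 7: 3·t ≡ 5 (mod 7).
    The inverse of 3 mod 7 is 5 (since 3·5 = 15 = 2·7 + 1), so t ≡ 5·5 = 25 ≡ 4 (mod 7).
    Then x = 63 + 836·4 = 3407, valid modulo lcm(836, 7) = 5852: x ≡ 3407 (mod 5852).
  Combine with x ≡ 5 (mod 9); new modulus lcm = 52668.
    Write x = 3407 + 5852·t and substitute into x ≡ 5 (mod 9): 5852·t ≡ 5 − 3407 = -3402 (mod 9).
    Reduce coefficients mod 9: 2·t ≡ 0 (mod 9).
    The inverse of 2 mod 9 is 5 (since 2·5 = 10 = 1·9 + 1), so t ≡ 5·0 = 0 ≡ 0 (mod 9).
    Then x = 3407 + 5852·0 = 3407, valid modulo lcm(5852, 9) = 52668: x ≡ 3407 (mod 52668).
Verify against each original: 3407 mod 11 = 8, 3407 mod 4 = 3, 3407 mod 19 = 6, 3407 mod 7 = 5, 3407 mod 9 = 5.

x ≡ 3407 (mod 52668).


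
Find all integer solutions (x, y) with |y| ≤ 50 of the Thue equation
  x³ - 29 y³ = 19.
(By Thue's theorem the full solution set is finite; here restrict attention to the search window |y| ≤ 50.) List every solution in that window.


The equation is x³ - 29y³ = 19. For fixed y, x³ = 29·y³ + 19, so a solution requires the RHS to be a perfect cube.
Strategy: iterate y from -50 to 50, compute RHS = 29·y³ + 19, and check whether it is a (positive or negative) perfect cube.
Check small values of y:
  y = 0: RHS = 19 is not a perfect cube.
  y = 1: RHS = 48 is not a perfect cube.
  y = -1: RHS = -10 is not a perfect cube.
  y = 2: RHS = 251 is not a perfect cube.
  y = -2: RHS = -213 is not a perfect cube.
  y = 3: RHS = 802 is not a perfect cube.
  y = -3: RHS = -764 is not a perfect cube.
Continuing the search up to |y| = 50 finds no solutions either.
No (x, y) in the scanned range satisfies the equation.

No integer solutions with |y| ≤ 50.


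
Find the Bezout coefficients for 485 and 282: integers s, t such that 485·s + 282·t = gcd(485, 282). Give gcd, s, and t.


Euclidean algorithm on (485, 282) — divide until remainder is 0:
  485 = 1 · 282 + 203
  282 = 1 · 203 + 79
  203 = 2 · 79 + 45
  79 = 1 · 45 + 34
  45 = 1 · 34 + 11
  34 = 3 · 11 + 1
  11 = 11 · 1 + 0
gcd(485, 282) = 1.
Track Bezout coefficients alongside the remainders: start with r₀ = 485 = a·1 + b·0 (s = 1, t = 0) and r₁ = 282 = a·0 + b·1 (s = 0, t = 1); each new remainder r_{k+1} = r_{k-1} − q_k·r_k inherits s_{k+1} = s_{k-1} − q_k·s_k, t_{k+1} = t_{k-1} − q_k·t_k, so r_k = a·s_k + b·t_k at every step:
  q = 1: r = 203, s = 1 − 1·0 = 1, t = 0 − 1·1 = -1  (check: 485·1 + 282·(-1) = 203)
  q = 1: r = 79, s = 0 − 1·1 = -1, t = 1 − 1·(-1) = 2  (check: 485·(-1) + 282·2 = 79)
  q = 2: r = 45, s = 1 − 2·(-1) = 3, t = -1 − 2·2 = -5  (check: 485·3 + 282·(-5) = 45)
  q = 1: r = 34, s = -1 − 1·3 = -4, t = 2 − 1·(-5) = 7  (check: 485·(-4) + 282·7 = 34)
  q = 1: r = 11, s = 3 − 1·(-4) = 7, t = -5 − 1·7 = -12  (check: 485·7 + 282·(-12) = 11)
  q = 3: r = 1, s = -4 − 3·7 = -25, t = 7 − 3·(-12) = 43  (check: 485·(-25) + 282·43 = 1)
The row with r = 1 (the gcd) gives the Bezout coefficients s = -25, t = 43.
Result: 485 · (-25) + 282 · (43) = 1.

gcd(485, 282) = 1; s = -25, t = 43 (check: 485·(-25) + 282·43 = 1).


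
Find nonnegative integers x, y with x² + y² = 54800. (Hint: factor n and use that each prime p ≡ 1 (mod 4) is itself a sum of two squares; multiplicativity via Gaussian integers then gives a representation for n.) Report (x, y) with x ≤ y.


Step 1: Factor n = 54800 = 2^4 · 5^2 · 137.
Step 2: Check the mod-4 condition on each prime factor: 2 = 2 (special); 5 ≡ 1 (mod 4), exponent 2; 137 ≡ 1 (mod 4), exponent 1.
All primes ≡ 3 (mod 4) appear to even exponent (or don't appear), so by the two-squares theorem n IS expressible as a sum of two squares.
Step 3: Build a representation. Group n = k² · m with k = 4 and m = 5 · 5 · 137 = 3425 (a product of primes ≡ 1 (mod 4)); a representation of m scales to one of n via (k·x)² + (k·y)² = k²(x² + y²). Each prime p ≡ 1 (mod 4) is itself a sum of two squares; find a² by testing p − a² for a perfect square:
  5: 5 − 1² = 4 = 2² ⇒ 5 = 1² + 2².
  137: 137 − 1² = 136, 137 − 2² = 133, 137 − 3² = 128, 137 − 4² = 121 = 11² ⇒ 137 = 4² + 11².
  Combine using the Brahmagupta–Fibonacci identity (a² + b²)(c² + d²) = (ac − bd)² + (ad + bc)² = (ac + bd)² + (ad − bc)²:
  5 · 5 = 25: from (1² + 2²)(1² + 2²), take (1·1 − 2·2, 1·2 + 2·1) = (1 − 4, 2 + 2) = (-3, 4); dropping signs (only squares matter) gives (3, 4); check 3² + 4² = 9 + 16 = 25 ✓.
  25 · 137 = 3425: from (3² + 4²)(4² + 11²), take (3·4 − 4·11, 3·11 + 4·4) = (12 − 44, 33 + 16) = (-32, 49); dropping signs (only squares matter) gives (32, 49); check 32² + 49² = 1024 + 2401 = 3425 ✓.
  Scale by k = 4: (4·32, 4·49) = (128, 196).
Step 4: Order so x ≤ y and verify: 128² + 196² = 16384 + 38416 = 54800 = n. ✓

n = 54800 = 128² + 196² (one valid representation with x ≤ y).
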